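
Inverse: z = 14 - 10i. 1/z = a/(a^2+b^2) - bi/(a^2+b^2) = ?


|z|^2 = 196+100 = 296
1/z = (14 + 10i)/296

1/z = 0.0473 + 0.0338i


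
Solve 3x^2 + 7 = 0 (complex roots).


disc = 0^2 - 4*3*7 = 0 - 84 = -84
sqrt(|disc|) = sqrt(84) = 9.1652
Real part = 0/(2*3) = 0
Imag part = 9.1652/(2*3) = 1.5275

0 ± 1.5275i


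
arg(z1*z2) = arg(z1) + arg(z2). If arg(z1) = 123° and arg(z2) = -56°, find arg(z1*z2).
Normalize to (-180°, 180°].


arg(z1*z2) = 123° - 56° = 67°
Normalized to (-180°, 180°]: 67°

67°


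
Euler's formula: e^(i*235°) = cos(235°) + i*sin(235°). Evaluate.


cos(235°) = -0.5736
sin(235°) = -0.8192

e^(i*235°) = -0.5736 - 0.8192i


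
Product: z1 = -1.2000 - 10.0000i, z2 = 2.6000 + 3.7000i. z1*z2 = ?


Real = -1.2*2.6 - (-10)*3.7 = -3.12 - (-37) = 33.88
Imag = -1.2*3.7 + 2.6*(-10) = -4.44 - (26) = -30.44

33.8800 - 30.4400i


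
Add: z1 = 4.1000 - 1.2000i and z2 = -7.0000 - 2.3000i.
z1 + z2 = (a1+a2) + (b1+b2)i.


Real: 4.1 - 7 = -2.9
Imag: -1.2 - 2.3 = -3.5

-2.9000 - 3.5000i


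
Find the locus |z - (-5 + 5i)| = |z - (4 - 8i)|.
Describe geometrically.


Equal distances means the locus is the perpendicular bisector of z1 and z2.
Midpoint = ((-5+4)/2, (5+(-8))/2) = (-0.5000, -1.5000)

Perpendicular bisector through (-0.5000, -1.5000)


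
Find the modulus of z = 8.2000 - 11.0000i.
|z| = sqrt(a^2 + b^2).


|z| = sqrt(8.2^2 + (-11)^2) = sqrt(67.24 + 121) = sqrt(188.24) = 13.7201

|z| = 13.7201


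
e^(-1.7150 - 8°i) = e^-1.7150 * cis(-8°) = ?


e^-1.7150 = 0.17996
cos(-8°) = 0.9903
sin(-8°) = -0.13917
Real = 0.17996*0.9903 = 0.1782
Imag = 0.17996*(-0.13917) = -0.0250

0.1782 - 0.0250i


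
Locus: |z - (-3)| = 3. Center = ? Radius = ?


|z - z0| = r is a circle with center z0 and radius r.
Center = (-3, 0), radius = 3

Circle with center (-3, 0) and radius 3


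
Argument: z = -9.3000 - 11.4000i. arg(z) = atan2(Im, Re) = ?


Re = -9.3, Im = -11.4
arg = atan2(-11.4, -9.3) = -129.2072 degrees

arg(z) = -129.2072 degrees


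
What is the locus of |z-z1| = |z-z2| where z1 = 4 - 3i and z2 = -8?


Equal distances means the locus is the perpendicular bisector of z1 and z2.
Midpoint = ((4+(-8))/2, (-3+0)/2) = (-2.0000, -1.5000)

Perpendicular bisector through (-2.0000, -1.5000)


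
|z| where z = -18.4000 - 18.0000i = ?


|z| = sqrt((-18.4)^2 + (-18)^2) = sqrt(338.56 + 324) = sqrt(662.56) = 25.7402

|z| = 25.7402


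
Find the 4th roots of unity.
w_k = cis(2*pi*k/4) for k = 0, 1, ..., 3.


The 4th roots of unity are cis(360k/4°) for k=0..3
Angle step = 360/4 = 90°
Primitive root: cis(90°)
Primitive root = 0 + 1.0000i

4 roots at angles: 0°, 90°, 180°, 270°


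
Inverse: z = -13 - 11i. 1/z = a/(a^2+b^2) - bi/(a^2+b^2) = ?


|z|^2 = 169+121 = 290
1/z = (-13 + 11i)/290

1/z = -0.0448 + 0.0379i


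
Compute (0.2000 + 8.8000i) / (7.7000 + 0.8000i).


Conjugate of z2 = 7.7000 - 0.8000i
Numerator: (0.2000 + 8.8000i)(7.7000 - 0.8000i) = 8.5800 + 67.6000i
Denominator: 7.7^2 + 0.8^2 = 59.93
Result = (8.5800 + 67.6000i)/59.93

0.1432 + 1.1280i


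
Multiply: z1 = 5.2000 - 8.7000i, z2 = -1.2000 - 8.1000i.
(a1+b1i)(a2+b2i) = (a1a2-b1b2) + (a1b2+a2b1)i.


Real = 5.2*(-1.2) - (-8.7)*(-8.1) = -6.24 - 70.47 = -76.71
Imag = 5.2*(-8.1) - (1.2)*(-8.7) = -42.12 + 10.44 = -31.68

-76.7100 - 31.6800i


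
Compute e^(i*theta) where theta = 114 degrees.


cos(114°) = -0.4067
sin(114°) = 0.9135

e^(i*114°) = -0.4067 + 0.9135i


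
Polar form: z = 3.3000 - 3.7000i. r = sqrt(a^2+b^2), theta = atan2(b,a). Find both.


r = sqrt(10.89+13.69) = sqrt(24.58) = 4.9578
theta = atan2(-3.7, 3.3) = -48.2705 degrees

r = 4.9578, theta = -48.2705 degrees


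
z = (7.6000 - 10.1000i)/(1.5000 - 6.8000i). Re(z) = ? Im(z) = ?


Multiply by conjugate: (7.6000 - 10.1000i)(1.5000 + 6.8000i) / (1.5^2 + (-6.8)^2)
Numerator real = 7.6*1.5 - (10.1)*(-6.8) = 80.08
Numerator imag = -10.1*1.5 - 7.6*(-6.8) = 36.53
Denominator = 48.49
Re(z) = 80.08/48.49 = 1.6515
Im(z) = 36.53/48.49 = 0.7534

Re(z) = 1.6515, Im(z) = 0.7534


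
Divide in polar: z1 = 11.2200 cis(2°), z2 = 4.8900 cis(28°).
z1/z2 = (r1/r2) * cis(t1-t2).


r = 11.2200 / 4.8900 = 2.2945
theta = 2° - 28° = -26° = 334° (mod 360)

2.2945 cis(334°)


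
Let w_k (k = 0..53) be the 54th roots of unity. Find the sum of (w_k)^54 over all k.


The roots are w_k = w^k with w = e^(2*pi*i/54), and (w^k)^54 = (w^54)^k.
So S = 1 + u + u^2 + ... + u^(53) with u = w^54.
54 = 1*54 + 0, so 54 is a multiple of 54 and u = (w^54)^1 = 1.
Every one of the 54 terms equals 1: S = 54

S = 54


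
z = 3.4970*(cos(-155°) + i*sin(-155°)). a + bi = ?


a = 3.4970*cos(-155°) = 3.4970*(-0.90631) = -3.1694
b = 3.4970*sin(-155°) = 3.4970*(-0.42262) = -1.4779

-3.1694 - 1.4779i


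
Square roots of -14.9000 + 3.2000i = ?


|z| = sqrt(222.01+10.24) = 15.2398
sqrt((|z|+a)/2) = sqrt((15.2398+(-14.9))/2) = sqrt(0.1699) = 0.4122
sqrt((|z|-a)/2) = sqrt((15.2398-(-14.9))/2) = sqrt(15.0699) = 3.8820

±(0.4122 + 3.8820i) i.e. 0.4122 + 3.8820i and -0.4122 - 3.8820i


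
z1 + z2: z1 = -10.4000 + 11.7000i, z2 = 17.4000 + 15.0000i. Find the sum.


Real: -10.4 + 17.4 = 7
Imag: 11.7 + 15 = 26.7

7.0000 + 26.7000i


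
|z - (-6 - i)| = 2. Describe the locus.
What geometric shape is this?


|z - z0| = r is a circle with center z0 and radius r.
Center = (-6, -1), radius = 2

Circle with center (-6, -1) and radius 2


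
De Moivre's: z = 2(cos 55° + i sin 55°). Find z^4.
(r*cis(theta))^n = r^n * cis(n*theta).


r^4 = 2^4 = 16
n*theta = 4*55° = 220° = 220° (mod 360)
a = 16*cos(220°) = -12.2567
b = 16*sin(220°) = -10.2846

16 cis(220°) = -12.2567 - 10.2846i


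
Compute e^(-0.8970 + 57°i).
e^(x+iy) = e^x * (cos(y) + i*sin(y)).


e^-0.8970 = 0.4078
cos(57°) = 0.5446
sin(57°) = 0.8387
Real = 0.4078*0.5446 = 0.2221
Imag = 0.4078*0.8387 = 0.3420

0.2221 + 0.3420i


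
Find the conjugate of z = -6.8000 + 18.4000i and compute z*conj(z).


z_bar = -6.8000 - 18.4000i
z*z_bar = (-6.8)^2 + 18.4^2 = 46.24 + 338.56 = 384.8

z_bar = -6.8000 - 18.4000i, z*z_bar = 384.8


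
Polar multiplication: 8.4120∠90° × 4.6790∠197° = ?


r = 8.4120 * 4.6790 = 39.3597
theta = 90° + 197° = 287° = 287° (mod 360)

39.3597 cis(287°)


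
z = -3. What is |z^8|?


|z| = sqrt(9+0) = sqrt(9) = 3
|z^8| = |z|^8 = 3^8 = 6561

|z^8| = 6561


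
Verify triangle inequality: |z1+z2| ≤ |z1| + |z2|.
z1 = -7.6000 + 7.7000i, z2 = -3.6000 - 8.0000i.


|z1| = sqrt((-7.6)^2 + 7.7^2) = sqrt(117.05) = 10.8190
|z2| = sqrt((-3.6)^2 + (-8)^2) = sqrt(76.96) = 8.7727
z1+z2 = -11.2000 - 0.3000i
|z1+z2| = sqrt(125.53) = 11.2040
|z1|+|z2| = 10.8190 + 8.7727 = 19.5917

|z1+z2| = 11.2040 ≤ |z1|+|z2| = 19.5917 (verified)


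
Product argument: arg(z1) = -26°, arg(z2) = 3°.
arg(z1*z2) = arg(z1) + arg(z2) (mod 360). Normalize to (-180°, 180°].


arg(z1*z2) = -26° + 3° = -23°
Normalized to (-180°, 180°]: -23°

-23°


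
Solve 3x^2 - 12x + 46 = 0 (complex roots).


disc = (-12)^2 - 4*3*46 = 144 - 552 = -408
sqrt(|disc|) = sqrt(408) = 20.1990
Real part = 12/(2*3) = 2.0000
Imag part = 20.1990/(2*3) = 3.3665

2.0000 ± 3.3665i


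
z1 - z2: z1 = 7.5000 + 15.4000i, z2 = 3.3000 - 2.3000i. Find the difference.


Real: 7.5 - 3.3 = 4.2
Imag: 15.4 + 2.3 = 17.7

4.2000 + 17.7000i


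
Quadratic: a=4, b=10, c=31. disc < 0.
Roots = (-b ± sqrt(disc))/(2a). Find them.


disc = 10^2 - 4*4*31 = 100 - 496 = -396
sqrt(|disc|) = sqrt(396) = 19.8997
Real part = -10/(2*4) = -1.2500
Imag part = 19.8997/(2*4) = 2.4875

-1.2500 ± 2.4875i


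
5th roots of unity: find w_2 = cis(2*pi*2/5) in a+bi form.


Angle = 360*2/5 = 144°
a = cos(144°) = -0.8090
b = sin(144°) = 0.5878

-0.8090 + 0.5878i


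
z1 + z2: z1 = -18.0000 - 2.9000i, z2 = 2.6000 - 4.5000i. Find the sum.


Real: -18 + 2.6 = -15.4
Imag: -2.9 - 4.5 = -7.4

-15.4000 - 7.4000i


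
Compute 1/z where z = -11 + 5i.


|z|^2 = 121+25 = 146
1/z = (-11 - 5i)/146

1/z = -0.0753 - 0.0342i


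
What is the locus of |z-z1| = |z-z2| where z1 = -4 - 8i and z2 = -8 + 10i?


Equal distances means the locus is the perpendicular bisector of z1 and z2.
Midpoint = ((-4+(-8))/2, (-8+10)/2) = (-6.0000, 1.0000)

Perpendicular bisector through (-6.0000, 1.0000)


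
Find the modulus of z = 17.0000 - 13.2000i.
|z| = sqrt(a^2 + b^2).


|z| = sqrt(17^2 + (-13.2)^2) = sqrt(289 + 174.24) = sqrt(463.24) = 21.5230

|z| = 21.5230


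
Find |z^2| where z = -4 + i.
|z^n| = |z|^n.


|z| = sqrt(16+1) = sqrt(17) = 4.1231
|z^2| = |z|^2 = (sqrt(17))^2 = 17

|z^2| = 17


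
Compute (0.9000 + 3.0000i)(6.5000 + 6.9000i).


Real = 0.9*6.5 - 3*6.9 = 5.85 - 20.7 = -14.85
Imag = 0.9*6.9 + 6.5*3 = 6.21 + 19.5 = 25.71

-14.8500 + 25.7100i


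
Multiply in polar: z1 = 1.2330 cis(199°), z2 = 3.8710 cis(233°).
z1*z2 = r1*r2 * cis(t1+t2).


r = 1.2330 * 3.8710 = 4.7729
theta = 199° + 233° = 432° = 72° (mod 360)

4.7729 cis(72°)


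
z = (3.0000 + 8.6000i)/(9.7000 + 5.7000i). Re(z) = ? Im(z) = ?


Multiply by conjugate: (3.0000 + 8.6000i)(9.7000 - 5.7000i) / (9.7^2 + 5.7^2)
Numerator real = 3*9.7 + 8.6*5.7 = 78.12
Numerator imag = 8.6*9.7 - 3*5.7 = 66.32
Denominator = 126.58
Re(z) = 78.12/126.58 = 0.6172
Im(z) = 66.32/126.58 = 0.5239

Re(z) = 0.6172, Im(z) = 0.5239


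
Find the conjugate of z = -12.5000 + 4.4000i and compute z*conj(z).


z_bar = -12.5000 - 4.4000i
z*z_bar = (-12.5)^2 + 4.4^2 = 156.25 + 19.36 = 175.61

z_bar = -12.5000 - 4.4000i, z*z_bar = 175.61


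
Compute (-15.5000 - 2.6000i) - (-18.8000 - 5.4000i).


Real: -15.5 + 18.8 = 3.3
Imag: -2.6 + 5.4 = 2.8

3.3000 + 2.8000i


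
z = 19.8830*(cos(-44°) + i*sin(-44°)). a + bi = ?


a = 19.8830*cos(-44°) = 19.8830*0.71934 = 14.3026
b = 19.8830*sin(-44°) = 19.8830*(-0.69466) = -13.8119

14.3026 - 13.8119i


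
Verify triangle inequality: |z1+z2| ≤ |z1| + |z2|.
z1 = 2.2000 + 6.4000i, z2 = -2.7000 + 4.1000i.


|z1| = sqrt(2.2^2 + 6.4^2) = sqrt(45.8) = 6.7676
|z2| = sqrt((-2.7)^2 + 4.1^2) = sqrt(24.1) = 4.9092
z1+z2 = -0.5000 + 10.5000i
|z1+z2| = sqrt(110.5) = 10.5119
|z1|+|z2| = 6.7676 + 4.9092 = 11.6768

|z1+z2| = 10.5119 ≤ |z1|+|z2| = 11.6768 (verified)


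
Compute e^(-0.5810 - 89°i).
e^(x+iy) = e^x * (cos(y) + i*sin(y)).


e^-0.5810 = 0.55934
cos(-89°) = 0.0175
sin(-89°) = -0.99985
Real = 0.55934*0.0175 = 0.0098
Imag = 0.55934*(-0.99985) = -0.5593

0.0098 - 0.5593i


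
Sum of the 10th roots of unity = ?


The sum of all 10th roots of unity is 0.
Geometric series: (1 - w^10)/(1 - w) = (1-1)/(1-w) = 0 since w^10 = 1, w ≠ 1.
Alternatively: coefficient of z^9 in z^10 - 1 is 0.

0


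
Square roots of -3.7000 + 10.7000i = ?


|z| = sqrt(13.69+114.49) = 11.3217
sqrt((|z|+a)/2) = sqrt((11.3217+(-3.7))/2) = sqrt(3.8108) = 1.9521
sqrt((|z|-a)/2) = sqrt((11.3217-(-3.7))/2) = sqrt(7.5108) = 2.7406

±(1.9521 + 2.7406i) i.e. 1.9521 + 2.7406i and -1.9521 - 2.7406i


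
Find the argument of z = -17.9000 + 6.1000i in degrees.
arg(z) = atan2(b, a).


Re = -17.9, Im = 6.1
arg = atan2(6.1, -17.9) = 161.1818 degrees

arg(z) = 161.1818 degrees


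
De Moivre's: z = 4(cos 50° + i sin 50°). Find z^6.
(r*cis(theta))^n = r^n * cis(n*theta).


r^6 = 4^6 = 4096
n*theta = 6*50° = 300° = 300° (mod 360)
a = 4096*cos(300°) = 2048.0000
b = 4096*sin(300°) = -3547.2401

4096 cis(300°) = 2048.0000 - 3547.2401i


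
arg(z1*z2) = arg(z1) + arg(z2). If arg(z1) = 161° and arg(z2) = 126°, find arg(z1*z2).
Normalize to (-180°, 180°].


arg(z1*z2) = 161° + 126° = 287°
Normalized to (-180°, 180°]: -73°

-73°


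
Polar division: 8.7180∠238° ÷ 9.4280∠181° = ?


r = 8.7180 / 9.4280 = 0.9247
theta = 238° - 181° = 57° = 57° (mod 360)

0.9247 cis(57°)


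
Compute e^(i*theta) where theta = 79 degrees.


cos(79°) = 0.1908
sin(79°) = 0.9816

e^(i*79°) = 0.1908 + 0.9816i


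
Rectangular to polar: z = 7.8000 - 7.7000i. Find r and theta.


r = sqrt(60.84+59.29) = sqrt(120.13) = 10.9604
theta = atan2(-7.7, 7.8) = -44.6304 degrees

r = 10.9604, theta = -44.6304 degrees


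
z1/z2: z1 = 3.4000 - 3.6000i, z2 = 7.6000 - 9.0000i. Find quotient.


Conjugate of z2 = 7.6000 + 9.0000i
Numerator: (3.4000 - 3.6000i)(7.6000 + 9.0000i) = 58.2400 + 3.2400i
Denominator: 7.6^2 + (-9)^2 = 138.76
Result = (58.2400 + 3.2400i)/138.76

0.4197 + 0.0233i


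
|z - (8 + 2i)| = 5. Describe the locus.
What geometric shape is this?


|z - z0| = r is a circle with center z0 and radius r.
Center = (8, 2), radius = 5

Circle with center (8, 2) and radius 5


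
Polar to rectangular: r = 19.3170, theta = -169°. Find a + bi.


a = 19.3170*cos(-169°) = 19.3170*(-0.98163) = -18.9621
b = 19.3170*sin(-169°) = 19.3170*(-0.19081) = -3.6859

-18.9621 - 3.6859i


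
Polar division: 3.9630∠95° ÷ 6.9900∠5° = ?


r = 3.9630 / 6.9900 = 0.5670
theta = 95° - 5° = 90° = 90° (mod 360)

0.5670 cis(90°)


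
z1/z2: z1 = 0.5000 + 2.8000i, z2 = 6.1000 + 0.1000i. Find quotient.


Conjugate of z2 = 6.1000 - 0.1000i
Numerator: (0.5000 + 2.8000i)(6.1000 - 0.1000i) = 3.3300 + 17.0300i
Denominator: 6.1^2 + 0.1^2 = 37.22
Result = (3.3300 + 17.0300i)/37.22

0.0895 + 0.4575i


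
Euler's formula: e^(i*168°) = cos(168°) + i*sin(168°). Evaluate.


cos(168°) = -0.9781
sin(168°) = 0.2079

e^(i*168°) = -0.9781 + 0.2079i


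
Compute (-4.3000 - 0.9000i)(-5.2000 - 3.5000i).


Real = -4.3*(-5.2) - (-0.9)*(-3.5) = 22.36 - 3.15 = 19.21
Imag = -4.3*(-3.5) - (5.2)*(-0.9) = 15.05 + 4.68 = 19.73

19.2100 + 19.7300i


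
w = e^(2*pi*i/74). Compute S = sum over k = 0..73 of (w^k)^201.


The roots are w_k = w^k with w = e^(2*pi*i/74), and (w^k)^201 = (w^201)^k.
So S = 1 + u + u^2 + ... + u^(73) with u = w^201.
201 = 2*74 + 53, so 201 is not a multiple of 74: u = (w^74)^2 * w^53 = w^53 ≠ 1 (w is a primitive 74th root), while u^74 = (w^74)^201 = 1.
Geometric series: S = (1 - u^74)/(1 - u) = (1 - 1)/(1 - u) = 0

S = 0


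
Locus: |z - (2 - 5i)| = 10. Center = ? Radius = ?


|z - z0| = r is a circle with center z0 and radius r.
Center = (2, -5), radius = 10

Circle with center (2, -5) and radius 10


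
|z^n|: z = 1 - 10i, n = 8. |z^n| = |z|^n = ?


|z| = sqrt(1+100) = sqrt(101) = 10.0499
|z^8| = |z|^8 = (sqrt(101))^8 = 101^4 = 104060401

|z^8| = 104060401


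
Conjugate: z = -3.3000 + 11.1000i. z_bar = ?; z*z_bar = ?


z_bar = -3.3000 - 11.1000i
z*z_bar = (-3.3)^2 + 11.1^2 = 10.89 + 123.21 = 134.1

z_bar = -3.3000 - 11.1000i, z*z_bar = 134.1


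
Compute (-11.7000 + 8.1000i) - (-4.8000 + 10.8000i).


Real: -11.7 + 4.8 = -6.9
Imag: 8.1 - 10.8 = -2.7

-6.9000 - 2.7000i


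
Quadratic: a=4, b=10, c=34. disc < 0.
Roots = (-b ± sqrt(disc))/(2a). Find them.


disc = 10^2 - 4*4*34 = 100 - 544 = -444
sqrt(|disc|) = sqrt(444) = 21.0713
Real part = -10/(2*4) = -1.2500
Imag part = 21.0713/(2*4) = 2.6339

-1.2500 ± 2.6339i


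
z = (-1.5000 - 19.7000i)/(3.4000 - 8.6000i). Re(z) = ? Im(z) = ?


Multiply by conjugate: (-1.5000 - 19.7000i)(3.4000 + 8.6000i) / (3.4^2 + (-8.6)^2)
Numerator real = -1.5*3.4 - (19.7)*(-8.6) = 164.32
Numerator imag = -19.7*3.4 - (-1.5)*(-8.6) = -79.88
Denominator = 85.52
Re(z) = 164.32/85.52 = 1.9214
Im(z) = -79.88/85.52 = -0.9341

Re(z) = 1.9214, Im(z) = -0.9341


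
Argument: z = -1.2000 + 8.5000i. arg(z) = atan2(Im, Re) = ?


Re = -1.2, Im = 8.5
arg = atan2(8.5, -1.2) = 98.0357 degrees

arg(z) = 98.0357 degrees


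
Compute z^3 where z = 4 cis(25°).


r^3 = 4^3 = 64
n*theta = 3*25° = 75° = 75° (mod 360)
a = 64*cos(75°) = 16.5644
b = 64*sin(75°) = 61.8193

64 cis(75°) = 16.5644 + 61.8193i


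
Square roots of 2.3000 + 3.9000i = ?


|z| = sqrt(5.29+15.21) = 4.5277
sqrt((|z|+a)/2) = sqrt((4.5277+2.3)/2) = sqrt(3.4138) = 1.8477
sqrt((|z|-a)/2) = sqrt((4.5277-2.3)/2) = sqrt(1.1138) = 1.0554

±(1.8477 + 1.0554i) i.e. 1.8477 + 1.0554i and -1.8477 - 1.0554i


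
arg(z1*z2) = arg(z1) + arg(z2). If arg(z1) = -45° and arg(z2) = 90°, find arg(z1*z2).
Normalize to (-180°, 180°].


arg(z1*z2) = -45° + 90° = 45°
Normalized to (-180°, 180°]: 45°

45°


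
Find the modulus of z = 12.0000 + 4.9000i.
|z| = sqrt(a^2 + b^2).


|z| = sqrt(12^2 + 4.9^2) = sqrt(144 + 24.01) = sqrt(168.01) = 12.9619

|z| = 12.9619


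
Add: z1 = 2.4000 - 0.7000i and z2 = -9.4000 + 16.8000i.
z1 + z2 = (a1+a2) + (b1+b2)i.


Real: 2.4 - 9.4 = -7
Imag: -0.7 + 16.8 = 16.1

-7.0000 + 16.1000i


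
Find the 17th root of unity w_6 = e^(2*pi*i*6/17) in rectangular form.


Angle = 360*6/17 = 127.0588°
a = cos(127.0588°) = -0.6026
b = sin(127.0588°) = 0.7980

-0.6026 + 0.7980i


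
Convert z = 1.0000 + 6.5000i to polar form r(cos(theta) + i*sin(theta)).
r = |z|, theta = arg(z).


r = sqrt(1+42.25) = sqrt(43.25) = 6.5765
theta = atan2(6.5, 1) = 81.2538 degrees

r = 6.5765, theta = 81.2538 degrees


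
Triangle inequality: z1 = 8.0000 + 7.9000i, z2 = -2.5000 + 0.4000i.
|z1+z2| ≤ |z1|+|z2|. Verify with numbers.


|z1| = sqrt(8^2 + 7.9^2) = sqrt(126.41) = 11.2432
|z2| = sqrt((-2.5)^2 + 0.4^2) = sqrt(6.41) = 2.5318
z1+z2 = 5.5000 + 8.3000i
|z1+z2| = sqrt(99.14) = 9.9569
|z1|+|z2| = 11.2432 + 2.5318 = 13.7750

|z1+z2| = 9.9569 ≤ |z1|+|z2| = 13.7750 (verified)


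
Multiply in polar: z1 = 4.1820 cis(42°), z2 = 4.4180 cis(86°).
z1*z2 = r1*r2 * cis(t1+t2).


r = 4.1820 * 4.4180 = 18.4761
theta = 42° + 86° = 128° = 128° (mod 360)

18.4761 cis(128°)


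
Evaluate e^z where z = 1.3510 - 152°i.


e^1.3510 = 3.8613
cos(-152°) = -0.88295
sin(-152°) = -0.46947
Real = 3.8613*(-0.88295) = -3.4093
Imag = 3.8613*(-0.46947) = -1.8128

-3.4093 - 1.8128i


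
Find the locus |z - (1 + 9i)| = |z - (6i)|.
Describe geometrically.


Equal distances means the locus is the perpendicular bisector of z1 and z2.
Midpoint = ((1+0)/2, (9+6)/2) = (0.5000, 7.5000)

Perpendicular bisector through (0.5000, 7.5000)


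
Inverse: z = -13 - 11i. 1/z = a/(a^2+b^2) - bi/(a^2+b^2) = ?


|z|^2 = 169+121 = 290
1/z = (-13 + 11i)/290

1/z = -0.0448 + 0.0379i


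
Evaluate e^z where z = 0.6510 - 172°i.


e^0.6510 = 1.9175
cos(-172°) = -0.99027
sin(-172°) = -0.1392
Real = 1.9175*(-0.99027) = -1.8988
Imag = 1.9175*(-0.1392) = -0.2669

-1.8988 - 0.2669i


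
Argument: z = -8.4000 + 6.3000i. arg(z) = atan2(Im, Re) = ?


Re = -8.4, Im = 6.3
arg = atan2(6.3, -8.4) = 143.1301 degrees

arg(z) = 143.1301 degrees


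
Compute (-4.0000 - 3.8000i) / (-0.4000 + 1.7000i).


Conjugate of z2 = -0.4000 - 1.7000i
Numerator: (-4.0000 - 3.8000i)(-0.4000 - 1.7000i) = -4.8600 + 8.3200i
Denominator: (-0.4)^2 + 1.7^2 = 3.05
Result = (-4.8600 + 8.3200i)/3.05

-1.5934 + 2.7279i


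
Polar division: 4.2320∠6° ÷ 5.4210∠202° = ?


r = 4.2320 / 5.4210 = 0.7807
theta = 6° - 202° = -196° = 164° (mod 360)

0.7807 cis(164°)


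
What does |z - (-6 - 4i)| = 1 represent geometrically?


|z - z0| = r is a circle with center z0 and radius r.
Center = (-6, -4), radius = 1

Circle with center (-6, -4) and radius 1


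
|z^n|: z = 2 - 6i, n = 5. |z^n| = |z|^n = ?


|z| = sqrt(4+36) = sqrt(40) = 6.3246
|z^5| = |z|^5 = (sqrt(40))^5 = 40^2 * sqrt(40) = 1600*sqrt(40)

|z^5| = 1600*sqrt(40) ≈ 10119.2885


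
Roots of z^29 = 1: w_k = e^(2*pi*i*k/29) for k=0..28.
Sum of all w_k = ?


The sum of all 29th roots of unity is 0.
Geometric series: (1 - w^29)/(1 - w) = (1-1)/(1-w) = 0 since w^29 = 1, w ≠ 1.
Alternatively: coefficient of z^28 in z^29 - 1 is 0.

0


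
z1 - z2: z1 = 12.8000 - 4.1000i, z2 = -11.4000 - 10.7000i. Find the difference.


Real: 12.8 + 11.4 = 24.2
Imag: -4.1 + 10.7 = 6.6

24.2000 + 6.6000i


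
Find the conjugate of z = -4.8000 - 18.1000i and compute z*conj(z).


z_bar = -4.8000 + 18.1000i
z*z_bar = (-4.8)^2 + (-18.1)^2 = 23.04 + 327.61 = 350.65

z_bar = -4.8000 + 18.1000i, z*z_bar = 350.65


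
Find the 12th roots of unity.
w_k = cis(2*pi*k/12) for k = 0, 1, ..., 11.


The 12th roots of unity are cis(360k/12°) for k=0..11
Angle step = 360/12 = 30°
Primitive root: cis(30°)
Primitive root = 0.8660 + 0.5000i

12 roots at angles: 0°, 30°, 60°, 90°, 120°, 150°, 180°, 210°, 240°, 270°, 300°, 330°


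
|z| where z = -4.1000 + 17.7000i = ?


|z| = sqrt((-4.1)^2 + 17.7^2) = sqrt(16.81 + 313.29) = sqrt(330.1) = 18.1687

|z| = 18.1687


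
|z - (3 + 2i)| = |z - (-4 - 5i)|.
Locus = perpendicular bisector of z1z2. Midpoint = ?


Equal distances means the locus is the perpendicular bisector of z1 and z2.
Midpoint = ((3+(-4))/2, (2+(-5))/2) = (-0.5000, -1.5000)

Perpendicular bisector through (-0.5000, -1.5000)


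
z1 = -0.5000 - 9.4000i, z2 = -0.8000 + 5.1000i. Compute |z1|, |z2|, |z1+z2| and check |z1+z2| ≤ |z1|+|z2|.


|z1| = sqrt((-0.5)^2 + (-9.4)^2) = sqrt(88.61) = 9.4133
|z2| = sqrt((-0.8)^2 + 5.1^2) = sqrt(26.65) = 5.1624
z1+z2 = -1.3000 - 4.3000i
|z1+z2| = sqrt(20.18) = 4.4922
|z1|+|z2| = 9.4133 + 5.1624 = 14.5757

|z1+z2| = 4.4922 ≤ |z1|+|z2| = 14.5757 (verified)


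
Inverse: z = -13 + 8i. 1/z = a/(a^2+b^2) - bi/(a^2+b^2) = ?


|z|^2 = 169+64 = 233
1/z = (-13 - 8i)/233

1/z = -0.0558 - 0.0343i


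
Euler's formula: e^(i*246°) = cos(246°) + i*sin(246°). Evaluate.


cos(246°) = -0.4067
sin(246°) = -0.9135

e^(i*246°) = -0.4067 - 0.9135i


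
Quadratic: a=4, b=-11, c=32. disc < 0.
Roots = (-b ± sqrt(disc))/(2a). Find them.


disc = (-11)^2 - 4*4*32 = 121 - 512 = -391
sqrt(|disc|) = sqrt(391) = 19.7737
Real part = 11/(2*4) = 1.3750
Imag part = 19.7737/(2*4) = 2.4717

1.3750 ± 2.4717i


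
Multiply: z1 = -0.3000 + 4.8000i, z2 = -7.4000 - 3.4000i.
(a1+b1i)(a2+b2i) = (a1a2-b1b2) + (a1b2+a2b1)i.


Real = -0.3*(-7.4) - 4.8*(-3.4) = 2.22 - (-16.32) = 18.54
Imag = -0.3*(-3.4) - (7.4)*4.8 = 1.02 - (35.52) = -34.5

18.5400 - 34.5000i


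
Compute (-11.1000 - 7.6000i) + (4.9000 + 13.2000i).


Real: -11.1 + 4.9 = -6.2
Imag: -7.6 + 13.2 = 5.6

-6.2000 + 5.6000i


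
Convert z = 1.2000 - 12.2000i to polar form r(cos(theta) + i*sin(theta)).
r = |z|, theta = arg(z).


r = sqrt(1.44+148.84) = sqrt(150.28) = 12.2589
theta = atan2(-12.2, 1.2) = -84.3824 degrees

r = 12.2589, theta = -84.3824 degrees


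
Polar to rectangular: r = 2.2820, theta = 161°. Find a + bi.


a = 2.2820*cos(161°) = 2.2820*(-0.94552) = -2.1577
b = 2.2820*sin(161°) = 2.2820*0.325568 = 0.7429

-2.1577 + 0.7429i


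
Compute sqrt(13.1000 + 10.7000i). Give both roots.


|z| = sqrt(171.61+114.49) = 16.9145
sqrt((|z|+a)/2) = sqrt((16.9145+13.1)/2) = sqrt(15.0072) = 3.8739
sqrt((|z|-a)/2) = sqrt((16.9145-13.1)/2) = sqrt(1.9072) = 1.3810

±(3.8739 + 1.3810i) i.e. 3.8739 + 1.3810i and -3.8739 - 1.3810i


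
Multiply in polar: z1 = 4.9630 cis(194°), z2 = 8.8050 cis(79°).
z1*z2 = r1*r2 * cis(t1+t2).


r = 4.9630 * 8.8050 = 43.6992
theta = 194° + 79° = 273° = 273° (mod 360)

43.6992 cis(273°)


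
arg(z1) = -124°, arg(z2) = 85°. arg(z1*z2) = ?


arg(z1*z2) = -124° + 85° = -39°
Normalized to (-180°, 180°]: -39°

-39°


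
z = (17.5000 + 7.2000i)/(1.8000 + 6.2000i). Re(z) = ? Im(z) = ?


Multiply by conjugate: (17.5000 + 7.2000i)(1.8000 - 6.2000i) / (1.8^2 + 6.2^2)
Numerator real = 17.5*1.8 + 7.2*6.2 = 76.14
Numerator imag = 7.2*1.8 - 17.5*6.2 = -95.54
Denominator = 41.68
Re(z) = 76.14/41.68 = 1.8268
Im(z) = -95.54/41.68 = -2.2922

Re(z) = 1.8268, Im(z) = -2.2922


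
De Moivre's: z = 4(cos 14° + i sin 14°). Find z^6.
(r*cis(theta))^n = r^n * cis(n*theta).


r^6 = 4^6 = 4096
n*theta = 6*14° = 84° = 84° (mod 360)
a = 4096*cos(84°) = 428.1486
b = 4096*sin(84°) = 4073.5617

4096 cis(84°) = 428.1486 + 4073.5617i


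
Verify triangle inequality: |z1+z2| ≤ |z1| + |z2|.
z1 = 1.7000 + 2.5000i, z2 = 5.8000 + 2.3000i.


|z1| = sqrt(1.7^2 + 2.5^2) = sqrt(9.14) = 3.0232
|z2| = sqrt(5.8^2 + 2.3^2) = sqrt(38.93) = 6.2394
z1+z2 = 7.5000 + 4.8000i
|z1+z2| = sqrt(79.29) = 8.9045
|z1|+|z2| = 3.0232 + 6.2394 = 9.2626

|z1+z2| = 8.9045 ≤ |z1|+|z2| = 9.2626 (verified)


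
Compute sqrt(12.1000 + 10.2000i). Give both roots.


|z| = sqrt(146.41+104.04) = 15.8256
sqrt((|z|+a)/2) = sqrt((15.8256+12.1)/2) = sqrt(13.9628) = 3.7367
sqrt((|z|-a)/2) = sqrt((15.8256-12.1)/2) = sqrt(1.8628) = 1.3648

±(3.7367 + 1.3648i) i.e. 3.7367 + 1.3648i and -3.7367 - 1.3648i


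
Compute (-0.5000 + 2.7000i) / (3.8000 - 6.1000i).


Conjugate of z2 = 3.8000 + 6.1000i
Numerator: (-0.5000 + 2.7000i)(3.8000 + 6.1000i) = -18.3700 + 7.2100i
Denominator: 3.8^2 + (-6.1)^2 = 51.65
Result = (-18.3700 + 7.2100i)/51.65

-0.3557 + 0.1396i


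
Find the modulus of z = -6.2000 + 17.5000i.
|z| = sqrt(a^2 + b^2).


|z| = sqrt((-6.2)^2 + 17.5^2) = sqrt(38.44 + 306.25) = sqrt(344.69) = 18.5658

|z| = 18.5658


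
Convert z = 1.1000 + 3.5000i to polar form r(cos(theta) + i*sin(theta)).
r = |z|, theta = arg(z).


r = sqrt(1.21+12.25) = sqrt(13.46) = 3.6688
theta = atan2(3.5, 1.1) = 72.5528 degrees

r = 3.6688, theta = 72.5528 degrees


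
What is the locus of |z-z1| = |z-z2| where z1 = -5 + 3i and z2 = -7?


Equal distances means the locus is the perpendicular bisector of z1 and z2.
Midpoint = ((-5+(-7))/2, (3+0)/2) = (-6.0000, 1.5000)

Perpendicular bisector through (-6.0000, 1.5000)


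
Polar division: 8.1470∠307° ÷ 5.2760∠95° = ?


r = 8.1470 / 5.2760 = 1.5442
theta = 307° - 95° = 212° = 212° (mod 360)

1.5442 cis(212°)


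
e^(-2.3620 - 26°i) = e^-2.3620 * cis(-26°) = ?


e^-2.3620 = 0.0942
cos(-26°) = 0.8988
sin(-26°) = -0.4384
Real = 0.0942*0.8988 = 0.0847
Imag = 0.0942*(-0.4384) = -0.0413

0.0847 - 0.0413i


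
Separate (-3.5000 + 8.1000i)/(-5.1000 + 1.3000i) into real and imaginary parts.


Multiply by conjugate: (-3.5000 + 8.1000i)(-5.1000 - 1.3000i) / ((-5.1)^2 + 1.3^2)
Numerator real = -3.5*(-5.1) + 8.1*1.3 = 28.38
Numerator imag = 8.1*(-5.1) - (-3.5)*1.3 = -36.76
Denominator = 27.7
Re(z) = 28.38/27.7 = 1.0245
Im(z) = -36.76/27.7 = -1.3271

Re(z) = 1.0245, Im(z) = -1.3271


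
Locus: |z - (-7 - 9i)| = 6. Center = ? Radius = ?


|z - z0| = r is a circle with center z0 and radius r.
Center = (-7, -9), radius = 6

Circle with center (-7, -9) and radius 6


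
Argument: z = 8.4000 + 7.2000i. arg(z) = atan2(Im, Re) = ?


Re = 8.4, Im = 7.2
arg = atan2(7.2, 8.4) = 40.6013 degrees

arg(z) = 40.6013 degrees


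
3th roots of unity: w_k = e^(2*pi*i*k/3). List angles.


The 3th roots of unity are cis(360k/3°) for k=0..2
Angle step = 360/3 = 120°
Primitive root: cis(120°)
Primitive root = -0.5000 + 0.8660i

3 roots at angles: 0°, 120°, 240°


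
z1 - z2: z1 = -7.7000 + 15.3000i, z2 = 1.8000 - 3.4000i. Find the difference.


Real: -7.7 - 1.8 = -9.5
Imag: 15.3 + 3.4 = 18.7

-9.5000 + 18.7000i


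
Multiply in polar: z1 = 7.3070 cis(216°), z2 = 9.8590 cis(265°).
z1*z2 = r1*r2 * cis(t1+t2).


r = 7.3070 * 9.8590 = 72.0397
theta = 216° + 265° = 481° = 121° (mod 360)

72.0397 cis(121°)


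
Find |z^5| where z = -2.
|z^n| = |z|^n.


|z| = sqrt(4+0) = sqrt(4) = 2
|z^5| = |z|^5 = 2^5 = 32

|z^5| = 32


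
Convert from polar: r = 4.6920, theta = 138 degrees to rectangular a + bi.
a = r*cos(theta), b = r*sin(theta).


a = 4.6920*cos(138°) = 4.6920*(-0.74314) = -3.4868
b = 4.6920*sin(138°) = 4.6920*0.66913 = 3.1396

-3.4868 + 3.1396i


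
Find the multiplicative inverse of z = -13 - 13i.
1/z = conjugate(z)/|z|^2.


|z|^2 = 169+169 = 338
1/z = (-13 + 13i)/338

1/z = -0.0385 + 0.0385i


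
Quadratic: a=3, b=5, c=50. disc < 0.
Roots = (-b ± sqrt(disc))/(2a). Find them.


disc = 5^2 - 4*3*50 = 25 - 600 = -575
sqrt(|disc|) = sqrt(575) = 23.9792
Real part = -5/(2*3) = -0.8333
Imag part = 23.9792/(2*3) = 3.9965

-0.8333 ± 3.9965i


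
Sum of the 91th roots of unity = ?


The sum of all 91th roots of unity is 0.
Geometric series: (1 - w^91)/(1 - w) = (1-1)/(1-w) = 0 since w^91 = 1, w ≠ 1.
Alternatively: coefficient of z^90 in z^91 - 1 is 0.

0


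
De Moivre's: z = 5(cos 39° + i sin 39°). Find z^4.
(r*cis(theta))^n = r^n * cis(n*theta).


r^4 = 5^4 = 625
n*theta = 4*39° = 156° = 156° (mod 360)
a = 625*cos(156°) = -570.9659
b = 625*sin(156°) = 254.2104

625 cis(156°) = -570.9659 + 254.2104i


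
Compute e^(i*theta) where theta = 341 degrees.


cos(341°) = 0.9455
sin(341°) = -0.3256

e^(i*341°) = 0.9455 - 0.3256i


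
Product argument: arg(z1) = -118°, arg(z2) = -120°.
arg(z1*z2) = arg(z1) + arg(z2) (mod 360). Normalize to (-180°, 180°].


arg(z1*z2) = -118° - 120° = -238°
Normalized to (-180°, 180°]: 122°

122°


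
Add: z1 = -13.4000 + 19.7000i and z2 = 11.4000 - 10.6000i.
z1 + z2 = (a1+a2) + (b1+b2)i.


Real: -13.4 + 11.4 = -2
Imag: 19.7 - 10.6 = 9.1

-2.0000 + 9.1000i


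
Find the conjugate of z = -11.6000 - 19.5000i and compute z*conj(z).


z_bar = -11.6000 + 19.5000i
z*z_bar = (-11.6)^2 + (-19.5)^2 = 134.56 + 380.25 = 514.81

z_bar = -11.6000 + 19.5000i, z*z_bar = 514.81


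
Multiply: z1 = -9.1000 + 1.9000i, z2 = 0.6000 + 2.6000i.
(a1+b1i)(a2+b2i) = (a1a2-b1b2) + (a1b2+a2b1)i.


Real = -9.1*0.6 - 1.9*2.6 = -5.46 - 4.94 = -10.4
Imag = -9.1*2.6 + 0.6*1.9 = -23.66 + 1.14 = -22.52

-10.4000 - 22.5200i


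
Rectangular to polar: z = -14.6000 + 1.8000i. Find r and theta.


r = sqrt(213.16+3.24) = sqrt(216.4) = 14.7105
theta = atan2(1.8, -14.6) = 172.9716 degrees

r = 14.7105, theta = 172.9716 degrees


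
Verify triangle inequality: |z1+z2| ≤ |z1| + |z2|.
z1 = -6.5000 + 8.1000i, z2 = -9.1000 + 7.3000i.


|z1| = sqrt((-6.5)^2 + 8.1^2) = sqrt(107.86) = 10.3856
|z2| = sqrt((-9.1)^2 + 7.3^2) = sqrt(136.1) = 11.6662
z1+z2 = -15.6000 + 15.4000i
|z1+z2| = sqrt(480.52) = 21.9208
|z1|+|z2| = 10.3856 + 11.6662 = 22.0518

|z1+z2| = 21.9208 ≤ |z1|+|z2| = 22.0518 (verified)


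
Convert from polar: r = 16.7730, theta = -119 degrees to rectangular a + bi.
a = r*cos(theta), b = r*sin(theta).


a = 16.7730*cos(-119°) = 16.7730*(-0.48481) = -8.1317
b = 16.7730*sin(-119°) = 16.7730*(-0.87462) = -14.6700

-8.1317 - 14.6700i


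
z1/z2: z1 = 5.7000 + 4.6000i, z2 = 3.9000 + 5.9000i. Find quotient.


Conjugate of z2 = 3.9000 - 5.9000i
Numerator: (5.7000 + 4.6000i)(3.9000 - 5.9000i) = 49.3700 - 15.6900i
Denominator: 3.9^2 + 5.9^2 = 50.02
Result = (49.3700 - 15.6900i)/50.02

0.9870 - 0.3137i


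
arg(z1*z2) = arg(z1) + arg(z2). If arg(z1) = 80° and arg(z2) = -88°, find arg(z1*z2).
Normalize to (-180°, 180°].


arg(z1*z2) = 80° - 88° = -8°
Normalized to (-180°, 180°]: -8°

-8°


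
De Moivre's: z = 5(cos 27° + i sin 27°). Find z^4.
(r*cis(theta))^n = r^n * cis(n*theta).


r^4 = 5^4 = 625
n*theta = 4*27° = 108° = 108° (mod 360)
a = 625*cos(108°) = -193.1356
b = 625*sin(108°) = 594.4103

625 cis(108°) = -193.1356 + 594.4103i


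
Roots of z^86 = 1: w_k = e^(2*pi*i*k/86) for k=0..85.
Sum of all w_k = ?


The sum of all 86th roots of unity is 0.
Geometric series: (1 - w^86)/(1 - w) = (1-1)/(1-w) = 0 since w^86 = 1, w ≠ 1.
Alternatively: coefficient of z^85 in z^86 - 1 is 0.

0


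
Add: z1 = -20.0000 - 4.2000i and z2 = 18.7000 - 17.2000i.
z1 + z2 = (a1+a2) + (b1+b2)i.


Real: -20 + 18.7 = -1.3
Imag: -4.2 - 17.2 = -21.4

-1.3000 - 21.4000i


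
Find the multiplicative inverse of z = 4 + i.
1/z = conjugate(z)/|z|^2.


|z|^2 = 16+1 = 17
1/z = (4 - 1i)/17

1/z = 0.2353 - 0.0588i


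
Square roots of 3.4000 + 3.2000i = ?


|z| = sqrt(11.56+10.24) = 4.6690
sqrt((|z|+a)/2) = sqrt((4.6690+3.4)/2) = sqrt(4.0345) = 2.0086
sqrt((|z|-a)/2) = sqrt((4.6690-3.4)/2) = sqrt(0.6345) = 0.7966

±(2.0086 + 0.7966i) i.e. 2.0086 + 0.7966i and -2.0086 - 0.7966i


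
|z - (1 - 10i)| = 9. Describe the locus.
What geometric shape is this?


|z - z0| = r is a circle with center z0 and radius r.
Center = (1, -10), radius = 9

Circle with center (1, -10) and radius 9


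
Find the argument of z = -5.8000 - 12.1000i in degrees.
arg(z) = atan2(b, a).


Re = -5.8, Im = -12.1
arg = atan2(-12.1, -5.8) = -115.6102 degrees

arg(z) = -115.6102 degrees


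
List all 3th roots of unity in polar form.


The 3th roots of unity are cis(360k/3°) for k=0..2
Angle step = 360/3 = 120°
Primitive root: cis(120°)
Primitive root = -0.5000 + 0.8660i

3 roots at angles: 0°, 120°, 240°


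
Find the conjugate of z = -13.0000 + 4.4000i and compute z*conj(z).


z_bar = -13.0000 - 4.4000i
z*z_bar = (-13)^2 + 4.4^2 = 169 + 19.36 = 188.36

z_bar = -13.0000 - 4.4000i, z*z_bar = 188.36


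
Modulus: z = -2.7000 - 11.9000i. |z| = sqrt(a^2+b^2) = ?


|z| = sqrt((-2.7)^2 + (-11.9)^2) = sqrt(7.29 + 141.61) = sqrt(148.9) = 12.2025

|z| = 12.2025


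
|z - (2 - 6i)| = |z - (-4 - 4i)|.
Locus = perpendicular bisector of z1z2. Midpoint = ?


Equal distances means the locus is the perpendicular bisector of z1 and z2.
Midpoint = ((2+(-4))/2, (-6+(-4))/2) = (-1.0000, -5.0000)

Perpendicular bisector through (-1.0000, -5.0000)


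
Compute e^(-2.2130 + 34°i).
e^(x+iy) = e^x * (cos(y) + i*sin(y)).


e^-2.2130 = 0.1094
cos(34°) = 0.829
sin(34°) = 0.5592
Real = 0.1094*0.829 = 0.0907
Imag = 0.1094*0.5592 = 0.0612

0.0907 + 0.0612i


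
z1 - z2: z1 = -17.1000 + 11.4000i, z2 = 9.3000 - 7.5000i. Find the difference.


Real: -17.1 - 9.3 = -26.4
Imag: 11.4 + 7.5 = 18.9

-26.4000 + 18.9000i


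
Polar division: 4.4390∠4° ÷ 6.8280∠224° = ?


r = 4.4390 / 6.8280 = 0.6501
theta = 4° - 224° = -220° = 140° (mod 360)

0.6501 cis(140°)


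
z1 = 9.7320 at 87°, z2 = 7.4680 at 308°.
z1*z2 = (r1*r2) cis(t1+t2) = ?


r = 9.7320 * 7.4680 = 72.6786
theta = 87° + 308° = 395° = 35° (mod 360)

72.6786 cis(35°)


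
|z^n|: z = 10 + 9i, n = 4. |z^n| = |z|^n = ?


|z| = sqrt(100+81) = sqrt(181) = 13.4536
|z^4| = |z|^4 = (sqrt(181))^4 = 181^2 = 32761

|z^4| = 32761


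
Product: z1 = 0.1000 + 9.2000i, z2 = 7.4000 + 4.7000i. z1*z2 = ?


Real = 0.1*7.4 - 9.2*4.7 = 0.74 - 43.24 = -42.5
Imag = 0.1*4.7 + 7.4*9.2 = 0.47 + 68.08 = 68.55

-42.5000 + 68.5500i


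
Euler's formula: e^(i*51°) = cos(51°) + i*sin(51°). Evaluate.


cos(51°) = 0.6293
sin(51°) = 0.7771

e^(i*51°) = 0.6293 + 0.7771i


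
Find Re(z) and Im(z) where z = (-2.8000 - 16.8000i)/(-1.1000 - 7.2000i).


Multiply by conjugate: (-2.8000 - 16.8000i)(-1.1000 + 7.2000i) / ((-1.1)^2 + (-7.2)^2)
Numerator real = -2.8*(-1.1) - (16.8)*(-7.2) = 124.04
Numerator imag = -16.8*(-1.1) - (-2.8)*(-7.2) = -1.68
Denominator = 53.05
Re(z) = 124.04/53.05 = 2.3382
Im(z) = -1.68/53.05 = -0.0317

Re(z) = 2.3382, Im(z) = -0.0317


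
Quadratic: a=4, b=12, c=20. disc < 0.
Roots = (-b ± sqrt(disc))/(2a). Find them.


disc = 12^2 - 4*4*20 = 144 - 320 = -176
sqrt(|disc|) = sqrt(176) = 13.2665
Real part = -12/(2*4) = -1.5000
Imag part = 13.2665/(2*4) = 1.6583

-1.5000 ± 1.6583i


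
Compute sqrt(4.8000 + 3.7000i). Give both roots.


|z| = sqrt(23.04+13.69) = 6.0605
sqrt((|z|+a)/2) = sqrt((6.0605+4.8)/2) = sqrt(5.4303) = 2.3303
sqrt((|z|-a)/2) = sqrt((6.0605-4.8)/2) = sqrt(0.6303) = 0.7939

±(2.3303 + 0.7939i) i.e. 2.3303 + 0.7939i and -2.3303 - 0.7939i


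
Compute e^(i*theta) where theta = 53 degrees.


cos(53°) = 0.6018
sin(53°) = 0.7986

e^(i*53°) = 0.6018 + 0.7986i


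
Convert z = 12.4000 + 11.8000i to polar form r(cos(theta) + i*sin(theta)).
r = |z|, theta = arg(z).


r = sqrt(153.76+139.24) = sqrt(293) = 17.1172
theta = atan2(11.8, 12.4) = 43.5797 degrees

r = 17.1172, theta = 43.5797 degrees


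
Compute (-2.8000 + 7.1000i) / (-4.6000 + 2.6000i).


Conjugate of z2 = -4.6000 - 2.6000i
Numerator: (-2.8000 + 7.1000i)(-4.6000 - 2.6000i) = 31.3400 - 25.3800i
Denominator: (-4.6)^2 + 2.6^2 = 27.92
Result = (31.3400 - 25.3800i)/27.92

1.1225 - 0.9090i


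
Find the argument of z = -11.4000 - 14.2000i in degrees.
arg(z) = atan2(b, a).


Re = -11.4, Im = -14.2
arg = atan2(-14.2, -11.4) = -128.7581 degrees

arg(z) = -128.7581 degrees


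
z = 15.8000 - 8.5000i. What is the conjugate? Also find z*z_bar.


z_bar = 15.8000 + 8.5000i
z*z_bar = 15.8^2 + (-8.5)^2 = 249.64 + 72.25 = 321.89

z_bar = 15.8000 + 8.5000i, z*z_bar = 321.89


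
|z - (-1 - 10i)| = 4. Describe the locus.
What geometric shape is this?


|z - z0| = r is a circle with center z0 and radius r.
Center = (-1, -10), radius = 4

Circle with center (-1, -10) and radius 4


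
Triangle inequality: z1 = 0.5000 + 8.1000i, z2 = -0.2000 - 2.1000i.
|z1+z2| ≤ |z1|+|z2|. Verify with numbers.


|z1| = sqrt(0.5^2 + 8.1^2) = sqrt(65.86) = 8.1154
|z2| = sqrt((-0.2)^2 + (-2.1)^2) = sqrt(4.45) = 2.1095
z1+z2 = 0.3000 + 6.0000i
|z1+z2| = sqrt(36.09) = 6.0075
|z1|+|z2| = 8.1154 + 2.1095 = 10.2249

|z1+z2| = 6.0075 ≤ |z1|+|z2| = 10.2249 (verified)


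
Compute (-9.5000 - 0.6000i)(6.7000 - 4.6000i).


Real = -9.5*6.7 - (-0.6)*(-4.6) = -63.65 - 2.76 = -66.41
Imag = -9.5*(-4.6) + 6.7*(-0.6) = 43.7 - (4.02) = 39.68

-66.4100 + 39.6800i


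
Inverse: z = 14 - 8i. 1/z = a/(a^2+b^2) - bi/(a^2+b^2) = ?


|z|^2 = 196+64 = 260
1/z = (14 + 8i)/260

1/z = 0.0538 + 0.0308i


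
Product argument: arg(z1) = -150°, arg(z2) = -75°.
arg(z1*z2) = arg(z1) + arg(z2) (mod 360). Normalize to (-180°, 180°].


arg(z1*z2) = -150° - 75° = -225°
Normalized to (-180°, 180°]: 135°

135°


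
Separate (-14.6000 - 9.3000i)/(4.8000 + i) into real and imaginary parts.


Multiply by conjugate: (-14.6000 - 9.3000i)(4.8000 - i) / (4.8^2 + 1^2)
Numerator real = -14.6*4.8 - (9.3)*1 = -79.38
Numerator imag = -9.3*4.8 - (-14.6)*1 = -30.04
Denominator = 24.04
Re(z) = -79.38/24.04 = -3.3020
Im(z) = -30.04/24.04 = -1.2496

Re(z) = -3.3020, Im(z) = -1.2496


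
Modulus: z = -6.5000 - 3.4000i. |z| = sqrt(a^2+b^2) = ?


|z| = sqrt((-6.5)^2 + (-3.4)^2) = sqrt(42.25 + 11.56) = sqrt(53.81) = 7.3355

|z| = 7.3355


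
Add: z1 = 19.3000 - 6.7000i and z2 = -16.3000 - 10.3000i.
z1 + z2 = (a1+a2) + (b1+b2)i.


Real: 19.3 - 16.3 = 3
Imag: -6.7 - 10.3 = -17

3.0000 - 17.0000i


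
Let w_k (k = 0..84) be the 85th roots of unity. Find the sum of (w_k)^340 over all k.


The roots are w_k = w^k with w = e^(2*pi*i/85), and (w^k)^340 = (w^340)^k.
So S = 1 + u + u^2 + ... + u^(84) with u = w^340.
340 = 4*85 + 0, so 340 is a multiple of 85 and u = (w^85)^4 = 1.
Every one of the 85 terms equals 1: S = 85

S = 85


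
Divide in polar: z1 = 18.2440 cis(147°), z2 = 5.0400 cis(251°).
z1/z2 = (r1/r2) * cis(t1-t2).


r = 18.2440 / 5.0400 = 3.6198
theta = 147° - 251° = -104° = 256° (mod 360)

3.6198 cis(256°)


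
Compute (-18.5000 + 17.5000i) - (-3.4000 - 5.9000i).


Real: -18.5 + 3.4 = -15.1
Imag: 17.5 + 5.9 = 23.4

-15.1000 + 23.4000i


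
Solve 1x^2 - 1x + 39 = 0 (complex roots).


disc = (-1)^2 - 4*1*39 = 1 - 156 = -155
sqrt(|disc|) = sqrt(155) = 12.4499
Real part = 1/(2*1) = 0.5000
Imag part = 12.4499/(2*1) = 6.2249

0.5000 ± 6.2249i


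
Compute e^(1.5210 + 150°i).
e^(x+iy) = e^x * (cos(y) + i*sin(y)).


e^1.5210 = 4.5768
cos(150°) = -0.86603
sin(150°) = 0.5
Real = 4.5768*(-0.86603) = -3.9636
Imag = 4.5768*0.5 = 2.2884

-3.9636 + 2.2884i


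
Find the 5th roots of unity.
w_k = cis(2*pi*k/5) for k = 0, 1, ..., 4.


The 5th roots of unity are cis(360k/5°) for k=0..4
Angle step = 360/5 = 72°
Primitive root: cis(72°)
Primitive root = 0.3090 + 0.9511i

5 roots at angles: 0°, 72°, 144°, 216°, 288°


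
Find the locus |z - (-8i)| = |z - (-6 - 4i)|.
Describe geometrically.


Equal distances means the locus is the perpendicular bisector of z1 and z2.
Midpoint = ((0+(-6))/2, (-8+(-4))/2) = (-3.0000, -6.0000)

Perpendicular bisector through (-3.0000, -6.0000)


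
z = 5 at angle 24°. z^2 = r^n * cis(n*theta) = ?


r^2 = 5^2 = 25
n*theta = 2*24° = 48° = 48° (mod 360)
a = 25*cos(48°) = 16.7283
b = 25*sin(48°) = 18.5786

25 cis(48°) = 16.7283 + 18.5786i
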